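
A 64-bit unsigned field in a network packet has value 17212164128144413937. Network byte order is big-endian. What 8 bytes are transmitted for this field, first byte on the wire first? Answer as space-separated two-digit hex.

17212164128144413937 in hexadecimal, padded to 64 bits, is 0xEEDDE414A1C4D4F1.
Split into bytes (most-significant first): EE DD E4 14 A1 C4 D4 F1.
In big-endian order the high byte comes first in memory.
So the memory order matches the most-significant-first order: EE DD E4 14 A1 C4 D4 F1.

EE DD E4 14 A1 C4 D4 F1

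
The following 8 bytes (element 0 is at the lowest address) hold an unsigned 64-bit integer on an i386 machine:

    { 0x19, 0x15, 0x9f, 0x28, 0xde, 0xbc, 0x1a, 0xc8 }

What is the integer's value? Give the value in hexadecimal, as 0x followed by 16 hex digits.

Little-endian stores the least-significant byte at the lowest address.
Reassemble most-significant byte first: C8 1A BC DE 28 9F 15 19 → 0xC81ABCDE289F1519.

0xC81ABCDE289F1519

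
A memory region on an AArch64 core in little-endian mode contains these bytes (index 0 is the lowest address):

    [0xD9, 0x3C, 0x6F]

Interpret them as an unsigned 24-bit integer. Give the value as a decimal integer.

7290073

Little-endian stores the least-significant byte at the lowest address.
Reassemble most-significant byte first: 6F 3C D9 → 0x6F3CD9.
0x6F3CD9 = 7290073.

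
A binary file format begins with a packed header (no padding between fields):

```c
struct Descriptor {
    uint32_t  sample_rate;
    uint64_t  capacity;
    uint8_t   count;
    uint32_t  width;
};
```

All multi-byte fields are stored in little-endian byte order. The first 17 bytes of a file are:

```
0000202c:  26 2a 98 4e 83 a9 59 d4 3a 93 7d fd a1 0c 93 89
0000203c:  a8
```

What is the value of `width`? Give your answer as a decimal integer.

2827588364

`width` follows `sample_rate` (4 B), `capacity` (8 B), `count` (1 B), so it starts at offset 4 + 8 + 1 = 13 and occupies 4 bytes.
Bytes at offsets 13..16: 0C 93 89 A8.
Little-endian: lowest address holds the least-significant byte.
Reassemble most-significant byte first: A8 89 93 0C → 0xA889930C.
0xA889930C = 2827588364.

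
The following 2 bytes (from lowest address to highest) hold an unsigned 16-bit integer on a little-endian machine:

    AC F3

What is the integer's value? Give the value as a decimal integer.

62380

Little-endian: lowest address holds the least-significant byte.
Reassemble most-significant byte first: F3 AC → 0xF3AC.
0xF3AC = 62380.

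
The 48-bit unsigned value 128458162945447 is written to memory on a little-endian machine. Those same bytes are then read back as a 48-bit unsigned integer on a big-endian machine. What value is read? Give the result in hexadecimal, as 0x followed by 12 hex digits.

0xA7BD2BFFD474

128458162945447 in 48-bit hexadecimal is 0x74D4FF2BBDA7.
Stored little-endian, the bytes at ascending addresses are A7 BD 2B FF D4 74.
Read back as big-endian, the last byte is least significant, giving 0xA7BD2BFFD474.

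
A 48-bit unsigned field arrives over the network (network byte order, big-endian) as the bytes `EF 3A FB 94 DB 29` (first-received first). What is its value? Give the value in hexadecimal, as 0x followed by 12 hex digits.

In big-endian order the high byte comes first in memory.
The bytes are already most-significant first: 0xEF3AFB94DB29.

0xEF3AFB94DB29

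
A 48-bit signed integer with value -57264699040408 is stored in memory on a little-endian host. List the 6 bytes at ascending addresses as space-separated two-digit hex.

Two's complement of -57264699040408 in 48 bits: 57264699040408 = 0x3414FA0B6298; invert → 0xCBEB05F49D67; add 1 → 0xCBEB05F49D68.
Split into bytes (most-significant first): CB EB 05 F4 9D 68.
Little-endian: lowest address holds the least-significant byte.
So at ascending addresses the bytes are 68 9D F4 05 EB CB.

68 9D F4 05 EB CB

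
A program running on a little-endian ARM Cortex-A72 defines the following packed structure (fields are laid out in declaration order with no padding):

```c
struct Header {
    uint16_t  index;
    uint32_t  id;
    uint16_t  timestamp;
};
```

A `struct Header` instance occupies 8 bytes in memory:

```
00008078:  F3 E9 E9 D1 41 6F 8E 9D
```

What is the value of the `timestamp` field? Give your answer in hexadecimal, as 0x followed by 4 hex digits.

0x9D8E

`timestamp` follows `index` (2 B), `id` (4 B), so it starts at offset 2 + 4 = 6 and occupies 2 bytes.
Bytes at offsets 6..7: 8E 9D.
In little-endian order the low byte comes first in memory.
Reassemble most-significant byte first: 9D 8E → 0x9D8E.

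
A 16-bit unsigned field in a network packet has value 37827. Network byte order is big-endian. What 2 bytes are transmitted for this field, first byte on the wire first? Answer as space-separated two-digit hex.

93 C3

37827 in hexadecimal, padded to 16 bits, is 0x93C3.
Split into bytes (most-significant first): 93 C3.
In big-endian order the high byte comes first in memory.
So the memory order matches the most-significant-first order: 93 C3.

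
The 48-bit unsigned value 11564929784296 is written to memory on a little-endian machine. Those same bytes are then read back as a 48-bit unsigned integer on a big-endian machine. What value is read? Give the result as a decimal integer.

255196364768266

11564929784296 in 48-bit hexadecimal is 0x0A84AB8819E8.
Stored little-endian, the bytes at ascending addresses are E8 19 88 AB 84 0A.
Read back as big-endian, the last byte is least significant, giving 0xE81988AB840A.
0xE81988AB840A = 255196364768266.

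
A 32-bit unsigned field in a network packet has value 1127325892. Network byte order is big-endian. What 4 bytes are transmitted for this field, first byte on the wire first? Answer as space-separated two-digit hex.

1127325892 in hexadecimal, padded to 32 bits, is 0x4331A0C4.
Split into bytes (most-significant first): 43 31 A0 C4.
Big-endian: lowest address holds the most-significant byte.
So the memory order matches the most-significant-first order: 43 31 A0 C4.

43 31 A0 C4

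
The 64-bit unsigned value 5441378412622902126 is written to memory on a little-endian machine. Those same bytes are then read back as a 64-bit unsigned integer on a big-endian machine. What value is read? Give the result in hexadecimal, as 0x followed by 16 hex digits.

5441378412622902126 in 64-bit hexadecimal is 0x4B83A8D62CDDF36E.
Stored little-endian, the bytes at ascending addresses are 6E F3 DD 2C D6 A8 83 4B.
Read back as big-endian, the last byte is least significant, giving 0x6EF3DD2CD6A8834B.

0x6EF3DD2CD6A8834B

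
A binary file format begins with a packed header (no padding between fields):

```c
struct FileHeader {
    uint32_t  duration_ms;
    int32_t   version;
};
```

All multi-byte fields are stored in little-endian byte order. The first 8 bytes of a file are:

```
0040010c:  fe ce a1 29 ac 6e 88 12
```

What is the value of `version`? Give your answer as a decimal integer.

310931116

`version` follows `duration_ms` (4 bytes), so it starts at byte offset 4 and occupies 4 bytes.
Bytes at offsets 4..7: AC 6E 88 12.
In little-endian order the low byte comes first in memory.
Reassemble most-significant byte first: 12 88 6E AC → 0x12886EAC.
0x12886EAC = 310931116.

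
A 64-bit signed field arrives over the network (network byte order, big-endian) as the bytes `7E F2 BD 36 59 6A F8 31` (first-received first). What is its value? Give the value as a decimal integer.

Big-endian: lowest address holds the most-significant byte.
The bytes are already most-significant first: 0x7EF2BD36596AF831.
0x7EF2BD36596AF831 = 9147581834268964913.

9147581834268964913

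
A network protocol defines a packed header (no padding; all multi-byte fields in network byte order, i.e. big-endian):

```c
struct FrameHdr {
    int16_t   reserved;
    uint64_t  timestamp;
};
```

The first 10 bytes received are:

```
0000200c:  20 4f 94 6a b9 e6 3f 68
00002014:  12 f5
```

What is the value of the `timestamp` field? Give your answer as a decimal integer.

`timestamp` follows `reserved` (2 bytes), so it starts at byte offset 2 and occupies 8 bytes.
Bytes at offsets 2..9: 94 6A B9 E6 3F 68 12 F5.
In big-endian order the high byte comes first in memory.
The bytes are already most-significant first: 0x946AB9E63F6812F5.
0x946AB9E63F6812F5 = 10694564663702065909.

10694564663702065909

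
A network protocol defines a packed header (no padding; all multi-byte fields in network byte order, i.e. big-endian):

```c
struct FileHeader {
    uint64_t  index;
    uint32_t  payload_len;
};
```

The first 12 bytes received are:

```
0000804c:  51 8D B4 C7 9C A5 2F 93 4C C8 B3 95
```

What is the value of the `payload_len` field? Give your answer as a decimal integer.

1288221589

`payload_len` follows `index` (8 bytes), so it starts at byte offset 8 and occupies 4 bytes.
Bytes at offsets 8..11: 4C C8 B3 95.
Big-endian stores the most-significant byte at the lowest address.
The bytes are already most-significant first: 0x4CC8B395.
0x4CC8B395 = 1288221589.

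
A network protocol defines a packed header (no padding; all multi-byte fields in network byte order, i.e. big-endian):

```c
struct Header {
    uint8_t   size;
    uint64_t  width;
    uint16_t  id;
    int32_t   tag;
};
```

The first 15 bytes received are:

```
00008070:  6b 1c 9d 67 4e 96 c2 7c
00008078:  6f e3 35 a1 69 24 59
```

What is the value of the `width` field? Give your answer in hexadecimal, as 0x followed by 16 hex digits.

0x1C9D674E96C27C6F

`width` follows `size` (1 byte), so it starts at byte offset 1 and occupies 8 bytes.
Bytes at offsets 1..8: 1C 9D 67 4E 96 C2 7C 6F.
Big-endian stores the most-significant byte at the lowest address.
The bytes are already most-significant first: 0x1C9D674E96C27C6F.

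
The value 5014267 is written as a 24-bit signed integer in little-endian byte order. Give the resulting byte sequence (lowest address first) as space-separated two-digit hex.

FB 82 4C

5014267 in hexadecimal, padded to 24 bits, is 0x4C82FB.
Split into bytes (most-significant first): 4C 82 FB.
In little-endian order the low byte comes first in memory.
So at ascending addresses the bytes are FB 82 4C.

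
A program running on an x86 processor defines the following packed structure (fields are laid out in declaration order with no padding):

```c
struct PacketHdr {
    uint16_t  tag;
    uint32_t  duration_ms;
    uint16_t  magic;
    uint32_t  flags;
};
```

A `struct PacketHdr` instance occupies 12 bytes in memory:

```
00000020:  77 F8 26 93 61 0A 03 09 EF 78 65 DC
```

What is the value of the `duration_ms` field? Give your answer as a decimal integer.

174166822

`duration_ms` follows `tag` (2 bytes), so it starts at byte offset 2 and occupies 4 bytes.
Bytes at offsets 2..5: 26 93 61 0A.
Little-endian: lowest address holds the least-significant byte.
Reassemble most-significant byte first: 0A 61 93 26 → 0x0A619326.
0x0A619326 = 174166822.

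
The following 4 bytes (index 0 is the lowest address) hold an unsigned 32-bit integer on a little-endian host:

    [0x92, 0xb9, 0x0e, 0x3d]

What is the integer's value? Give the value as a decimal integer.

1024375186

Little-endian stores the least-significant byte at the lowest address.
Reassemble most-significant byte first: 3D 0E B9 92 → 0x3D0EB992.
0x3D0EB992 = 1024375186.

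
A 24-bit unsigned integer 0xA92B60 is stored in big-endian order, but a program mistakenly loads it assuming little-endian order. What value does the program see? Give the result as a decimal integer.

Stored big-endian, the bytes at ascending addresses are A9 2B 60.
Read back as little-endian, the first byte is least significant, giving 0x602BA9.
0x602BA9 = 6302633.

6302633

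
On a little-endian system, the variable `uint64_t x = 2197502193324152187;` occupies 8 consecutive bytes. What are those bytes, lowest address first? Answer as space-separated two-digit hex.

7B 55 3A 1A 9A 18 7F 1E

2197502193324152187 in hexadecimal, padded to 64 bits, is 0x1E7F189A1A3A557B.
Split into bytes (most-significant first): 1E 7F 18 9A 1A 3A 55 7B.
In little-endian order the low byte comes first in memory.
So at ascending addresses the bytes are 7B 55 3A 1A 9A 18 7F 1E.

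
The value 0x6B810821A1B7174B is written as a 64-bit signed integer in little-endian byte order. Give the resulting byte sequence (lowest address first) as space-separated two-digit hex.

Split into bytes (most-significant first): 6B 81 08 21 A1 B7 17 4B.
Little-endian: lowest address holds the least-significant byte.
So at ascending addresses the bytes are 4B 17 B7 A1 21 08 81 6B.

4B 17 B7 A1 21 08 81 6B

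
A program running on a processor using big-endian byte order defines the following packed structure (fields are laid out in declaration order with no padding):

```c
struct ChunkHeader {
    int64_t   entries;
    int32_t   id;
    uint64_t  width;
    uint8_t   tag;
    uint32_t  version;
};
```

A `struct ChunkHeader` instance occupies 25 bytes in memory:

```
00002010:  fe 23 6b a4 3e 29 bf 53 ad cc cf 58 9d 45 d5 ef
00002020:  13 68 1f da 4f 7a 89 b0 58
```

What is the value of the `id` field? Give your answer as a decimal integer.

-1379086504

`id` follows `entries` (8 bytes), so it starts at byte offset 8 and occupies 4 bytes.
Bytes at offsets 8..11: AD CC CF 58.
Big-endian stores the most-significant byte at the lowest address.
The bytes are already most-significant first: 0xADCCCF58.
Top bit is set, so as a signed 32-bit value this is 0xADCCCF58 − 2^32 = -1379086504.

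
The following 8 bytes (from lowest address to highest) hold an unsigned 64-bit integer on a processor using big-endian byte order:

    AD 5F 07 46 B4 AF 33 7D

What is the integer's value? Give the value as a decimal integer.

12492711891609531261

In big-endian order the high byte comes first in memory.
The bytes are already most-significant first: 0xAD5F0746B4AF337D.
0xAD5F0746B4AF337D = 12492711891609531261.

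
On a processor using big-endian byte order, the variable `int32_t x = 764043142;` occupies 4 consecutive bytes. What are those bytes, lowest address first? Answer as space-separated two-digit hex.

2D 8A 5F 86

764043142 in hexadecimal, padded to 32 bits, is 0x2D8A5F86.
Split into bytes (most-significant first): 2D 8A 5F 86.
In big-endian order the high byte comes first in memory.
So the memory order matches the most-significant-first order: 2D 8A 5F 86.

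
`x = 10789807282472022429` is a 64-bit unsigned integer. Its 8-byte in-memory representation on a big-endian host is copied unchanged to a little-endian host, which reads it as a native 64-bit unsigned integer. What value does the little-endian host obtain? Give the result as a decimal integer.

10789807282472022429 in 64-bit hexadecimal is 0x95BD188E7AAAF19D.
Stored big-endian, the bytes at ascending addresses are 95 BD 18 8E 7A AA F1 9D.
Read back as little-endian, the first byte is least significant, giving 0x9DF1AA7A8E18BD95.
0x9DF1AA7A8E18BD95 = 11381065176688672149.

11381065176688672149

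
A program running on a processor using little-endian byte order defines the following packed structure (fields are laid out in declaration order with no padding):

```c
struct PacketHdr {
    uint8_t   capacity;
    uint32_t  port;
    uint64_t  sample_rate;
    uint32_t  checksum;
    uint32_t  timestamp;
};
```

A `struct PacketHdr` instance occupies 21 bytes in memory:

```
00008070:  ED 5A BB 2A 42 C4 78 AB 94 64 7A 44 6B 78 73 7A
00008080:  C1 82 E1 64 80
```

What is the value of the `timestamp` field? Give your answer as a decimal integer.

`timestamp` follows `capacity` (1 B), `port` (4 B), `sample_rate` (8 B), `checksum` (4 B), so it starts at offset 1 + 4 + 8 + 4 = 17 and occupies 4 bytes.
Bytes at offsets 17..20: 82 E1 64 80.
Little-endian: lowest address holds the least-significant byte.
Reassemble most-significant byte first: 80 64 E1 82 → 0x8064E182.
0x8064E182 = 2154094978.

2154094978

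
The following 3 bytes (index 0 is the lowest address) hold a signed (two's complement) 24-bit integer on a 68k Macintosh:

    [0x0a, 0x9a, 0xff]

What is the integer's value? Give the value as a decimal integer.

Big-endian: lowest address holds the most-significant byte.
The bytes are already most-significant first: 0x0A9AFF.
0x0A9AFF = 695039.

695039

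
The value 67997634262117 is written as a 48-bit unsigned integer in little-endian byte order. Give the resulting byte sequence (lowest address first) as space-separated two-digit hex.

67997634262117 in hexadecimal, padded to 48 bits, is 0x3DD7EED5F465.
Split into bytes (most-significant first): 3D D7 EE D5 F4 65.
In little-endian order the low byte comes first in memory.
So at ascending addresses the bytes are 65 F4 D5 EE D7 3D.

65 F4 D5 EE D7 3D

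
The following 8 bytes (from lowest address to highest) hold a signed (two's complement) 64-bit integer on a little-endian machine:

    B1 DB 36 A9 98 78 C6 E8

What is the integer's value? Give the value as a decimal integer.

Little-endian: lowest address holds the least-significant byte.
Reassemble most-significant byte first: E8 C6 78 98 A9 36 DB B1 → 0xE8C67898A936DBB1.
Top bit is set, so as a signed 64-bit value this is 0xE8C67898A936DBB1 − 2^64 = -1673517614452253775.

-1673517614452253775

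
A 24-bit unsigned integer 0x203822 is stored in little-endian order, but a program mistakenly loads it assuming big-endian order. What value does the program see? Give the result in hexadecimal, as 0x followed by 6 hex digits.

0x223820

Stored little-endian, the bytes at ascending addresses are 22 38 20.
Read back as big-endian, the last byte is least significant, giving 0x223820.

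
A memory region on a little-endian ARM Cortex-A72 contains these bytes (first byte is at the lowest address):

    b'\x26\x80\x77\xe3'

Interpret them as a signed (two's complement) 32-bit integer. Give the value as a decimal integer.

Little-endian stores the least-significant byte at the lowest address.
Reassemble most-significant byte first: E3 77 80 26 → 0xE3778026.
Top bit is set, so as a signed 32-bit value this is 0xE3778026 − 2^32 = -478707674.

-478707674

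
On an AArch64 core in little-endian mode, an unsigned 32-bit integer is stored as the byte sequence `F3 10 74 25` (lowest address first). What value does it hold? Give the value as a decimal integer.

628363507

Little-endian stores the least-significant byte at the lowest address.
Reassemble most-significant byte first: 25 74 10 F3 → 0x257410F3.
0x257410F3 = 628363507.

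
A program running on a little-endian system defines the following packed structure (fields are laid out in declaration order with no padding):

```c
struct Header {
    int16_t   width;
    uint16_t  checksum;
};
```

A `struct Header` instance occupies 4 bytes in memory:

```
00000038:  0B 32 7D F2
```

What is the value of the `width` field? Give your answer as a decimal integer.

`width` is the first field, at byte offset 0, occupying 2 bytes.
Bytes at offsets 0..1: 0B 32.
Little-endian stores the least-significant byte at the lowest address.
Reassemble most-significant byte first: 32 0B → 0x320B.
0x320B = 12811.

12811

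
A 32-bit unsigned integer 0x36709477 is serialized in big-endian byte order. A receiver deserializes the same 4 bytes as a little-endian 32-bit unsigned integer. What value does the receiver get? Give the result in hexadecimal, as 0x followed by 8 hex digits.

0x77947036

Stored big-endian, the bytes at ascending addresses are 36 70 94 77.
Read back as little-endian, the first byte is least significant, giving 0x77947036.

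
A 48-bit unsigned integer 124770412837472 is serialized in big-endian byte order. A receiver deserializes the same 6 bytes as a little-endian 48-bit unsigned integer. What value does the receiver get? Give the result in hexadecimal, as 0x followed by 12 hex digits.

124770412837472 in 48-bit hexadecimal is 0x717A6022BA60.
Stored big-endian, the bytes at ascending addresses are 71 7A 60 22 BA 60.
Read back as little-endian, the first byte is least significant, giving 0x60BA22607A71.

0x60BA22607A71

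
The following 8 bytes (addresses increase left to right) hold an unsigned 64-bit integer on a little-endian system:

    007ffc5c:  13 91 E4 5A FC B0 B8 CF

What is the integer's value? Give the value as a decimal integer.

Little-endian: lowest address holds the least-significant byte.
Reassemble most-significant byte first: CF B8 B0 FC 5A E4 91 13 → 0xCFB8B0FC5AE49113.
0xCFB8B0FC5AE49113 = 14967907959469019411.

14967907959469019411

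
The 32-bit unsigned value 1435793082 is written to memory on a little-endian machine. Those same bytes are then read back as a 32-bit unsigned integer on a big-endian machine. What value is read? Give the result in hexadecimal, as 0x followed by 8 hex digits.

0xBA769455

1435793082 in 32-bit hexadecimal is 0x559476BA.
Stored little-endian, the bytes at ascending addresses are BA 76 94 55.
Read back as big-endian, the last byte is least significant, giving 0xBA769455.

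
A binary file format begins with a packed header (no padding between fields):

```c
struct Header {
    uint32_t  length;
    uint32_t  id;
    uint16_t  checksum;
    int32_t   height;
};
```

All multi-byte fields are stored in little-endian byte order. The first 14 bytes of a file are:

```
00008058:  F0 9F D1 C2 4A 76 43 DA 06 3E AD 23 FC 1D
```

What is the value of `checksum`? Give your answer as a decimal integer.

`checksum` follows `length` (4 B), `id` (4 B), so it starts at offset 4 + 4 = 8 and occupies 2 bytes.
Bytes at offsets 8..9: 06 3E.
Little-endian: lowest address holds the least-significant byte.
Reassemble most-significant byte first: 3E 06 → 0x3E06.
0x3E06 = 15878.

15878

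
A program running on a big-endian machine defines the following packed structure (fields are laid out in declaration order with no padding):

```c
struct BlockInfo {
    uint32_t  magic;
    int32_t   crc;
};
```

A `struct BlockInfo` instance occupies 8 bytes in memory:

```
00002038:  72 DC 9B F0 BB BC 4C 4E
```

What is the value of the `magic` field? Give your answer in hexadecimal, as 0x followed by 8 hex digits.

0x72DC9BF0

`magic` is the first field, at byte offset 0, occupying 4 bytes.
Bytes at offsets 0..3: 72 DC 9B F0.
Big-endian stores the most-significant byte at the lowest address.
The bytes are already most-significant first: 0x72DC9BF0.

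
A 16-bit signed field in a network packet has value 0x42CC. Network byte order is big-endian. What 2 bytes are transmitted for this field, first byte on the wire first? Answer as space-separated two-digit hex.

Split into bytes (most-significant first): 42 CC.
Big-endian stores the most-significant byte at the lowest address.
So the memory order matches the most-significant-first order: 42 CC.

42 CC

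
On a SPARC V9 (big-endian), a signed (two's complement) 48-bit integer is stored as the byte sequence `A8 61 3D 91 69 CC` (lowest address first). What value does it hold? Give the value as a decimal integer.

-96339378476596

Big-endian: lowest address holds the most-significant byte.
The bytes are already most-significant first: 0xA8613D9169CC.
Top bit is set, so as a signed 48-bit value this is 0xA8613D9169CC − 2^48 = -96339378476596.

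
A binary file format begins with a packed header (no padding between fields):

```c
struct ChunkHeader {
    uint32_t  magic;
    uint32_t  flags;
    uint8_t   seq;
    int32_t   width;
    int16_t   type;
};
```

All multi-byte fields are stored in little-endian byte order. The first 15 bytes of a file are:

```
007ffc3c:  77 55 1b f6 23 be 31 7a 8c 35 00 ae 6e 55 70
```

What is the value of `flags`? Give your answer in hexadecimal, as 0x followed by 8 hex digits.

`flags` follows `magic` (4 bytes), so it starts at byte offset 4 and occupies 4 bytes.
Bytes at offsets 4..7: 23 BE 31 7A.
In little-endian order the low byte comes first in memory.
Reassemble most-significant byte first: 7A 31 BE 23 → 0x7A31BE23.

0x7A31BE23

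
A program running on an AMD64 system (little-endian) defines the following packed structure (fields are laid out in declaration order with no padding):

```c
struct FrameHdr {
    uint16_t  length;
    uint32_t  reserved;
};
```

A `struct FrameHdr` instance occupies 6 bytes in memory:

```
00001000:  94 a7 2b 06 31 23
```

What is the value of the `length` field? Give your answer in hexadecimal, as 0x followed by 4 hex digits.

0xA794

`length` is the first field, at byte offset 0, occupying 2 bytes.
Bytes at offsets 0..1: 94 A7.
In little-endian order the low byte comes first in memory.
Reassemble most-significant byte first: A7 94 → 0xA794.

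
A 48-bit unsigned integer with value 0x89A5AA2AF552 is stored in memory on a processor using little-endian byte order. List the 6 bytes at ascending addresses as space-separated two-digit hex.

Split into bytes (most-significant first): 89 A5 AA 2A F5 52.
In little-endian order the low byte comes first in memory.
So at ascending addresses the bytes are 52 F5 2A AA A5 89.

52 F5 2A AA A5 89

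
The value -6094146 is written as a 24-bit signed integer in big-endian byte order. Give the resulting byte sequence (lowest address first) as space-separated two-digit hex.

Two's complement of -6094146 in 24 bits: 6094146 = 0x5CFD42; invert → 0xA302BD; add 1 → 0xA302BE.
Split into bytes (most-significant first): A3 02 BE.
Big-endian stores the most-significant byte at the lowest address.
So the memory order matches the most-significant-first order: A3 02 BE.

A3 02 BE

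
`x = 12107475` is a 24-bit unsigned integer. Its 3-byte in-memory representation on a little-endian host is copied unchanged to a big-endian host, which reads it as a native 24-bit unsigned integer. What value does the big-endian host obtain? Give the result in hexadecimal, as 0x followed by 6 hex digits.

0xD3BEB8

12107475 in 24-bit hexadecimal is 0xB8BED3.
Stored little-endian, the bytes at ascending addresses are D3 BE B8.
Read back as big-endian, the last byte is least significant, giving 0xD3BEB8.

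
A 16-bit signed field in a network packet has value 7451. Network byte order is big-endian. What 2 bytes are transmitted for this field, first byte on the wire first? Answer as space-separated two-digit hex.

1D 1B

7451 in hexadecimal, padded to 16 bits, is 0x1D1B.
Split into bytes (most-significant first): 1D 1B.
Big-endian: lowest address holds the most-significant byte.
So the memory order matches the most-significant-first order: 1D 1B.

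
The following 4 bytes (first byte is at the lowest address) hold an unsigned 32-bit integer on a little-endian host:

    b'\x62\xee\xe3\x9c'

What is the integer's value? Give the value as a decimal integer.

Little-endian: lowest address holds the least-significant byte.
Reassemble most-significant byte first: 9C E3 EE 62 → 0x9CE3EE62.
0x9CE3EE62 = 2632183394.

2632183394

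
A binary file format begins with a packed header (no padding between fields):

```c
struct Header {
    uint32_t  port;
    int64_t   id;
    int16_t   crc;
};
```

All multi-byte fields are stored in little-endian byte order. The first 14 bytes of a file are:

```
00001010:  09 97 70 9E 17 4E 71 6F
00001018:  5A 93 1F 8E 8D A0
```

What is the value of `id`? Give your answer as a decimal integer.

-8205677979419718121

`id` follows `port` (4 bytes), so it starts at byte offset 4 and occupies 8 bytes.
Bytes at offsets 4..11: 17 4E 71 6F 5A 93 1F 8E.
Little-endian stores the least-significant byte at the lowest address.
Reassemble most-significant byte first: 8E 1F 93 5A 6F 71 4E 17 → 0x8E1F935A6F714E17.
Top bit is set, so as a signed 64-bit value this is 0x8E1F935A6F714E17 − 2^64 = -8205677979419718121.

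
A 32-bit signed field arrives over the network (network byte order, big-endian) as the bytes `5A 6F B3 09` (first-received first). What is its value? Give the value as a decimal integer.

Big-endian stores the most-significant byte at the lowest address.
The bytes are already most-significant first: 0x5A6FB309.
0x5A6FB309 = 1517269769.

1517269769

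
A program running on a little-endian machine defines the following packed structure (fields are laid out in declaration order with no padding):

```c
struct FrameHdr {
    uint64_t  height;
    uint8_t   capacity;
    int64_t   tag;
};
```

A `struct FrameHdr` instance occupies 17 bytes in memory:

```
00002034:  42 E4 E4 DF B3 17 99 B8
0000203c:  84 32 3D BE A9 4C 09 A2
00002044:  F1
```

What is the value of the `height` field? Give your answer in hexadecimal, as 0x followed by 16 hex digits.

`height` is the first field, at byte offset 0, occupying 8 bytes.
Bytes at offsets 0..7: 42 E4 E4 DF B3 17 99 B8.
Little-endian stores the least-significant byte at the lowest address.
Reassemble most-significant byte first: B8 99 17 B3 DF E4 E4 42 → 0xB89917B3DFE4E442.

0xB89917B3DFE4E442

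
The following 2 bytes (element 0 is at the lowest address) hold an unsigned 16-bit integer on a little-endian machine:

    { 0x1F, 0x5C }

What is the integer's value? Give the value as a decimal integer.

Little-endian stores the least-significant byte at the lowest address.
Reassemble most-significant byte first: 5C 1F → 0x5C1F.
0x5C1F = 23583.

23583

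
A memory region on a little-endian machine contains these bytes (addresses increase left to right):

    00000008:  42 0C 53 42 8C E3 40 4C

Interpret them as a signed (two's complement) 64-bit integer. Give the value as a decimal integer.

5494641736939670594

Little-endian: lowest address holds the least-significant byte.
Reassemble most-significant byte first: 4C 40 E3 8C 42 53 0C 42 → 0x4C40E38C42530C42.
0x4C40E38C42530C42 = 5494641736939670594.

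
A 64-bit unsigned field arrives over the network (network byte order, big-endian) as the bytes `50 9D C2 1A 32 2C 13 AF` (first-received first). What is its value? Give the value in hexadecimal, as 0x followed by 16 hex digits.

Big-endian: lowest address holds the most-significant byte.
The bytes are already most-significant first: 0x509DC21A322C13AF.

0x509DC21A322C13AF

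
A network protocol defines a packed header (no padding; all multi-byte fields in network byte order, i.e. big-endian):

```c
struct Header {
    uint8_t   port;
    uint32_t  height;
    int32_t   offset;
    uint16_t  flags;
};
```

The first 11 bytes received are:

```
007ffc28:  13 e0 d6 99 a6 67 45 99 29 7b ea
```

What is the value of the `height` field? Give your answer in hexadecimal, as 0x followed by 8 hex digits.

0xE0D699A6

`height` follows `port` (1 byte), so it starts at byte offset 1 and occupies 4 bytes.
Bytes at offsets 1..4: E0 D6 99 A6.
Big-endian stores the most-significant byte at the lowest address.
The bytes are already most-significant first: 0xE0D699A6.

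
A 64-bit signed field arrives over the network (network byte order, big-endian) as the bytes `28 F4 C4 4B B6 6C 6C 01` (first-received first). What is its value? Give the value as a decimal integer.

2951199485296667649

Big-endian: lowest address holds the most-significant byte.
The bytes are already most-significant first: 0x28F4C44BB66C6C01.
0x28F4C44BB66C6C01 = 2951199485296667649.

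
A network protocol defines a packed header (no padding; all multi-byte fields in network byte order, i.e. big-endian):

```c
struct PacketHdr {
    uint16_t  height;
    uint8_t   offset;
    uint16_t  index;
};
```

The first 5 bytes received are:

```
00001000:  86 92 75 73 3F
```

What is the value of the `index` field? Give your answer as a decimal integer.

29503

`index` follows `height` (2 B), `offset` (1 B), so it starts at offset 2 + 1 = 3 and occupies 2 bytes.
Bytes at offsets 3..4: 73 3F.
Big-endian stores the most-significant byte at the lowest address.
The bytes are already most-significant first: 0x733F.
0x733F = 29503.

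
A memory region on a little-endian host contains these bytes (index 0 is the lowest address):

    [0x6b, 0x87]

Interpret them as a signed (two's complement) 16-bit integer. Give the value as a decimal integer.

-30869

Little-endian: lowest address holds the least-significant byte.
Reassemble most-significant byte first: 87 6B → 0x876B.
Top bit is set, so as a signed 16-bit value this is 0x876B − 2^16 = -30869.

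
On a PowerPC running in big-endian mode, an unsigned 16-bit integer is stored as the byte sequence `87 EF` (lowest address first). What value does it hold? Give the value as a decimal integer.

34799

In big-endian order the high byte comes first in memory.
The bytes are already most-significant first: 0x87EF.
0x87EF = 34799.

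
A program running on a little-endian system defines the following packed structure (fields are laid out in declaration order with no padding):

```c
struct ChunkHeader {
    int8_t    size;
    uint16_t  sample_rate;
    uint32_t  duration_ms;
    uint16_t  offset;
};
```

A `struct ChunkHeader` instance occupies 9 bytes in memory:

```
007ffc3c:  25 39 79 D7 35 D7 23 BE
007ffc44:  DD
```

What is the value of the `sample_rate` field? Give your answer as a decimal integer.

`sample_rate` follows `size` (1 byte), so it starts at byte offset 1 and occupies 2 bytes.
Bytes at offsets 1..2: 39 79.
Little-endian stores the least-significant byte at the lowest address.
Reassemble most-significant byte first: 79 39 → 0x7939.
0x7939 = 31033.

31033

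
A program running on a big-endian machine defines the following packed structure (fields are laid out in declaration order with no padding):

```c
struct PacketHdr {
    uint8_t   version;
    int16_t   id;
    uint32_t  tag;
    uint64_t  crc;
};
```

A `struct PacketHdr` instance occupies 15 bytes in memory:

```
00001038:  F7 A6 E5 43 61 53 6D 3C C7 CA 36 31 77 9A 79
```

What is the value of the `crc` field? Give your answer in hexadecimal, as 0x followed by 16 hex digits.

`crc` follows `version` (1 B), `id` (2 B), `tag` (4 B), so it starts at offset 1 + 2 + 4 = 7 and occupies 8 bytes.
Bytes at offsets 7..14: 3C C7 CA 36 31 77 9A 79.
In big-endian order the high byte comes first in memory.
The bytes are already most-significant first: 0x3CC7CA3631779A79.

0x3CC7CA3631779A79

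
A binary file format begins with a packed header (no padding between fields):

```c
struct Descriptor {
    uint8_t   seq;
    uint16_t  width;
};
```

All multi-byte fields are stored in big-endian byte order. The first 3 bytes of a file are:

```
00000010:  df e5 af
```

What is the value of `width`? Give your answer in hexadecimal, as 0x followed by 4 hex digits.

0xE5AF

`width` follows `seq` (1 byte), so it starts at byte offset 1 and occupies 2 bytes.
Bytes at offsets 1..2: E5 AF.
Big-endian: lowest address holds the most-significant byte.
The bytes are already most-significant first: 0xE5AF.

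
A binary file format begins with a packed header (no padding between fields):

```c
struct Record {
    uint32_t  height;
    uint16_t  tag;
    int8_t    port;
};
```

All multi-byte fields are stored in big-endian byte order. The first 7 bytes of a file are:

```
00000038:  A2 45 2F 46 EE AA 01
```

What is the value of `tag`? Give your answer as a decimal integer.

61098

`tag` follows `height` (4 bytes), so it starts at byte offset 4 and occupies 2 bytes.
Bytes at offsets 4..5: EE AA.
In big-endian order the high byte comes first in memory.
The bytes are already most-significant first: 0xEEAA.
0xEEAA = 61098.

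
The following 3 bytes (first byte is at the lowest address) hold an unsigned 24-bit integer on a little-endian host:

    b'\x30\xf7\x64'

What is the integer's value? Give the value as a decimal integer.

6616880

Little-endian: lowest address holds the least-significant byte.
Reassemble most-significant byte first: 64 F7 30 → 0x64F730.
0x64F730 = 6616880.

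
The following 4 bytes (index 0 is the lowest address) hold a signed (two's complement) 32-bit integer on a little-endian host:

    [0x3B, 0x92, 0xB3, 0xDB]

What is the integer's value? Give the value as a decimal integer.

-608988613

Little-endian stores the least-significant byte at the lowest address.
Reassemble most-significant byte first: DB B3 92 3B → 0xDBB3923B.
Top bit is set, so as a signed 32-bit value this is 0xDBB3923B − 2^32 = -608988613.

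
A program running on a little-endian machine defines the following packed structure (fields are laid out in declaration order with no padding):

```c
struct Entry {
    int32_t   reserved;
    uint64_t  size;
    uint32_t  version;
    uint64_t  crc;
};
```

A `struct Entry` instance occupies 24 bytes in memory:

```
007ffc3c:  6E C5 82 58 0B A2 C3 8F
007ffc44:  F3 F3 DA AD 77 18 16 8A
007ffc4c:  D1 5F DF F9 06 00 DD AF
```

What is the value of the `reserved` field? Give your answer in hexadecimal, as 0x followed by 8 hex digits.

`reserved` is the first field, at byte offset 0, occupying 4 bytes.
Bytes at offsets 0..3: 6E C5 82 58.
Little-endian stores the least-significant byte at the lowest address.
Reassemble most-significant byte first: 58 82 C5 6E → 0x5882C56E.

0x5882C56E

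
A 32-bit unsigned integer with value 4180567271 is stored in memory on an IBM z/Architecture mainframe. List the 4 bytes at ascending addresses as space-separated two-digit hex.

F9 2E 64 E7

4180567271 in hexadecimal, padded to 32 bits, is 0xF92E64E7.
Split into bytes (most-significant first): F9 2E 64 E7.
Big-endian: lowest address holds the most-significant byte.
So the memory order matches the most-significant-first order: F9 2E 64 E7.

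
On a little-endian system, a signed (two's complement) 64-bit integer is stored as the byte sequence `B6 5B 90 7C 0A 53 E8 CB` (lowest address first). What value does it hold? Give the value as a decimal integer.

-3753658984908694602

Little-endian: lowest address holds the least-significant byte.
Reassemble most-significant byte first: CB E8 53 0A 7C 90 5B B6 → 0xCBE8530A7C905BB6.
Top bit is set, so as a signed 64-bit value this is 0xCBE8530A7C905BB6 − 2^64 = -3753658984908694602.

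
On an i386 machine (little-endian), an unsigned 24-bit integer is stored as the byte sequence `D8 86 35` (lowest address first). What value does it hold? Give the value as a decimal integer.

In little-endian order the low byte comes first in memory.
Reassemble most-significant byte first: 35 86 D8 → 0x3586D8.
0x3586D8 = 3507928.

3507928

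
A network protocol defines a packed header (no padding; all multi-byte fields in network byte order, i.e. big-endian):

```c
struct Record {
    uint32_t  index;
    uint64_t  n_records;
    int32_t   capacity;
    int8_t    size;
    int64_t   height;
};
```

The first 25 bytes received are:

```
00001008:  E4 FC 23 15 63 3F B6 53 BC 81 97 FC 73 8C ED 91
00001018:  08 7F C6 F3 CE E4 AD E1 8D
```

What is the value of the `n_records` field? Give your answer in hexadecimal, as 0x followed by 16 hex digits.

`n_records` follows `index` (4 bytes), so it starts at byte offset 4 and occupies 8 bytes.
Bytes at offsets 4..11: 63 3F B6 53 BC 81 97 FC.
Big-endian stores the most-significant byte at the lowest address.
The bytes are already most-significant first: 0x633FB653BC8197FC.

0x633FB653BC8197FC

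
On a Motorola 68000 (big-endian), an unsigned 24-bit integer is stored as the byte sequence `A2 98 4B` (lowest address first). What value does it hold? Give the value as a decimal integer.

Big-endian stores the most-significant byte at the lowest address.
The bytes are already most-significant first: 0xA2984B.
0xA2984B = 10655819.

10655819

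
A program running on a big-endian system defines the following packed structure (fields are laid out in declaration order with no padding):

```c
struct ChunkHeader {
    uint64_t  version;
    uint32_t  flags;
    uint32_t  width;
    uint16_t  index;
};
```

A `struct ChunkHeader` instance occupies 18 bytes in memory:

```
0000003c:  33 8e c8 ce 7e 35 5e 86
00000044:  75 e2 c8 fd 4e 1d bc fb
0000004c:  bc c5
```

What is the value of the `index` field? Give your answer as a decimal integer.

48325

`index` follows `version` (8 B), `flags` (4 B), `width` (4 B), so it starts at offset 8 + 4 + 4 = 16 and occupies 2 bytes.
Bytes at offsets 16..17: BC C5.
Big-endian stores the most-significant byte at the lowest address.
The bytes are already most-significant first: 0xBCC5.
0xBCC5 = 48325.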